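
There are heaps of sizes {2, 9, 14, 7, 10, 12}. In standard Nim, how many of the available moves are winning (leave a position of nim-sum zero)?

3

Compute the nim-sum pairwise:
2 ^ 9 = 11
11 ^ 14 = 5
5 ^ 7 = 2
2 ^ 10 = 8
8 ^ 12 = 4
The overall nim-sum is X = 4. A heap of size p has a winning move iff p XOR X < p (reduce it to p XOR X).
  2: 2 XOR 4 = 6 ≥ 2 — no move.
  9: 9 XOR 4 = 13 ≥ 9 — no move.
  14: 14 XOR 4 = 10 < 14 — winning move (to 10).
  7: 7 XOR 4 = 3 < 7 — winning move (to 3).
  10: 10 XOR 4 = 14 ≥ 10 — no move.
  12: 12 XOR 4 = 8 < 12 — winning move (to 8).
That gives 3 winning moves.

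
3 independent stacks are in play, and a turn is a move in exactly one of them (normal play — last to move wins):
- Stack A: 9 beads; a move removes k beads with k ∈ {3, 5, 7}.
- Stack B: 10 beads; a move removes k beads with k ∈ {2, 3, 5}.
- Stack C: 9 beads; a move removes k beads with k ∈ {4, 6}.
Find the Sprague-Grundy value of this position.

Grundy values for stack A (subtraction set {3, 5, 7}):
k:     0  1  2  3  4  5  6  7  8  9
g(k):  0  0  0  1  1  1  2  2  2  3
So g(9) = 3.
For stack B, compute g(0), g(1), … with moves {2, 3, 5}:
g(0) = mex{} = 0
g(1) = mex{} = 0
g(2) = mex{0} = 1
g(3) = mex{0} = 1
g(4) = mex{0,1} = 2
g(5) = mex{0,1} = 2
g(6) = mex{0,1,2} = 3
g(7) = mex{1,2} = 0
g(8) = mex{1,2,3} = 0
g(9) = mex{0,2,3} = 1
g(10) = mex{0,2} = 1
So g(10) = 1.
For stack C, compute g(0), g(1), … with moves {4, 6}:
k:     0  1  2  3  4  5  6  7  8  9
g(k):  0  0  0  0  1  1  1  1  2  2
So g(9) = 2.
The value of a disjunctive sum is the nim-sum of the parts.
Combined value = 3 ⊕ 1 ⊕ 2 = 0.

0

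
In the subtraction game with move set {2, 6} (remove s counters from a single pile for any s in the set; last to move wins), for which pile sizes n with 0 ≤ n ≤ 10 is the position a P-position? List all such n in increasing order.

0, 1, 4, 5, 8, 9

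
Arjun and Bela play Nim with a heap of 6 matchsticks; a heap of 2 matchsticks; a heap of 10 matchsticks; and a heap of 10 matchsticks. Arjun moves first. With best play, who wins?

Arjun wins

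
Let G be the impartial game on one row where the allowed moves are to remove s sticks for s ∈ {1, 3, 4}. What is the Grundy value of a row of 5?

3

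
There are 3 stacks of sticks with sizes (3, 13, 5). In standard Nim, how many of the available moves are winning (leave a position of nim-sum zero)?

Bitwise XOR of the heap sizes:
  0011  (3)
  1101  (13)
  0101  (5)
  ----
  1011  (11)
The overall nim-sum is X = 11. A stack of size p has a winning move iff p XOR X < p (reduce it to p XOR X).
  3: 3 XOR 11 = 8 ≥ 3 — no move.
  13: 13 XOR 11 = 6 < 13 — winning move (to 6).
  5: 5 XOR 11 = 14 ≥ 5 — no move.
That gives 1 winning move.

1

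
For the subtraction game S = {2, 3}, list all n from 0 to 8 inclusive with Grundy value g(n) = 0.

0, 1, 5, 6

Compute g(0), g(1), … for moves {2, 3}:
k:     0  1  2  3  4  5  6  7  8
g(k):  0  0  1  1  2  0  0  1  1
The P-positions (g = 0) in 0..8 are 0, 1, 5, 6.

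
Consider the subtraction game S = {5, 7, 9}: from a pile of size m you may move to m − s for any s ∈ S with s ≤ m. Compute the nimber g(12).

2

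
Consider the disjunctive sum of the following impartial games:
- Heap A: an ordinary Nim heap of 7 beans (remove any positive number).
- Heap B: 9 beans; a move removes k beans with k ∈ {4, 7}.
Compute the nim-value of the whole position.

5

Heap A is a plain Nim heap of size 7, so its Grundy value is 7.
Grundy values for heap B (subtraction set {4, 7}):
k:     0  1  2  3  4  5  6  7  8  9
g(k):  0  0  0  0  1  1  1  1  2  2
So g(9) = 2.
By the Sprague-Grundy theorem, the Grundy value of a sum of independent games is the XOR of the component values.
Combined value = 7 XOR 2 = 5.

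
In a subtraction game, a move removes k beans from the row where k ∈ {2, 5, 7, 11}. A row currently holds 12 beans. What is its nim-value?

Build the Grundy sequence with g(k) = mex{g(k−s) : s ∈ {2, 5, 7, 11}, s ≤ k}:
g(0) = mex{} = 0
g(1) = mex{} = 0
g(2) = mex{0} = 1
g(3) = mex{0} = 1
g(4) = mex{1} = 0
g(5) = mex{0,1} = 2
g(6) = mex{0} = 1
g(7) = mex{0,1,2} = 3
g(8) = mex{0,1} = 2
g(9) = mex{0,1,3} = 2
g(10) = mex{1,2} = 0
g(11) = mex{0,1,2} = 3
g(12) = mex{0,2,3} = 1
So g(12) = 1.

1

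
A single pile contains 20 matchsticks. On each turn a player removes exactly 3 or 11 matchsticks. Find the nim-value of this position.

0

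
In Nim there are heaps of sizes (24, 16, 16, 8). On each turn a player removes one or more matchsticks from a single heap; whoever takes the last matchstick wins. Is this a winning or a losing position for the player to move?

In binary:
  11000  (24)
  10000  (16)
  10000  (16)
  01000  (8)
  -----
  10000  (16)
The nim-sum is 16 ≠ 0, so this is an N-position: the player to move can win.

Winning position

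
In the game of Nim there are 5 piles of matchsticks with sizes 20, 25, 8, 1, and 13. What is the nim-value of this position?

9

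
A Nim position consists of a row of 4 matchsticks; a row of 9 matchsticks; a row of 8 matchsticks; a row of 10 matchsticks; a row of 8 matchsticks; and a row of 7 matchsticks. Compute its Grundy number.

0

Write each in binary and XOR column by column:
  0100  (4)
  1001  (9)
  1000  (8)
  1010  (10)
  1000  (8)
  0111  (7)
  ----
  0000  (0)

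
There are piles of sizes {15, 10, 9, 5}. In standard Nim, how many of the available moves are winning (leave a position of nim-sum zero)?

In binary:
  1111  (15)
  1010  (10)
  1001  (9)
  0101  (5)
  ----
  1001  (9)
The overall nim-sum is X = 9. A pile of size p has a winning move iff p XOR X < p (reduce it to p XOR X).
  15: 15 XOR 9 = 6 < 15 — winning move (to 6).
  10: 10 XOR 9 = 3 < 10 — winning move (to 3).
  9: 9 XOR 9 = 0 < 9 — winning move (to 0).
  5: 5 XOR 9 = 12 ≥ 5 — no move.
That gives 3 winning moves.

3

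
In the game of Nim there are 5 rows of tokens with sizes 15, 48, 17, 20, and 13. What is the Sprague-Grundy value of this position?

55

Bitwise XOR of the heap sizes:
  001111  (15)
  110000  (48)
  010001  (17)
  010100  (20)
  001101  (13)
  ------
  110111  (55)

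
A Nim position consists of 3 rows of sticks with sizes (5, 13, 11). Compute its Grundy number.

3

Write each in binary and XOR column by column:
  0101  (5)
  1101  (13)
  1011  (11)
  ----
  0011  (3)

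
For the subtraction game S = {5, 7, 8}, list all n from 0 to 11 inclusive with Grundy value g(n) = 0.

0, 1, 2, 3, 4

Compute g(0), g(1), … for moves {5, 7, 8}:
g(0) = mex{} = 0
g(1) = mex{} = 0
g(2) = mex{} = 0
g(3) = mex{} = 0
g(4) = mex{} = 0
g(5) = mex{0} = 1
g(6) = mex{0} = 1
g(7) = mex{0} = 1
g(8) = mex{0} = 1
g(9) = mex{0} = 1
g(10) = mex{0,1} = 2
g(11) = mex{0,1} = 2
The P-positions (g = 0) in 0..11 are 0, 1, 2, 3, 4.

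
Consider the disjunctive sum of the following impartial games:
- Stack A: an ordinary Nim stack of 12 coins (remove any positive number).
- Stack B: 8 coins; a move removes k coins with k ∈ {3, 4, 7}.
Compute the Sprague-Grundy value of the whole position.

Stack A is a plain Nim stack of size 12, so its Grundy value is 12.
Grundy values for stack B (subtraction set {3, 4, 7}):
k:     0  1  2  3  4  5  6  7  8
g(k):  0  0  0  1  1  1  2  2  2
So g(8) = 2.
By the Sprague-Grundy theorem, the Grundy value of a sum of independent games is the XOR of the component values.
Combined value = 12 XOR 2 = 14.

14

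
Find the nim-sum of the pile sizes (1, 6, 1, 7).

1

Nim-sum: 1 XOR 6 XOR 1 XOR 7 = 1.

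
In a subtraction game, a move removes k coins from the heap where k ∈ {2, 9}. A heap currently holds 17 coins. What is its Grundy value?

1

Grundy values for subtraction set {2, 9}:
k:     0  1  2  3  4  5  6  7  8  9 10 11 12 13 14 15 16 17
g(k):  0  0  1  1  0  0  1  1  0  2  1  0  0  1  1  0  0  1
So g(17) = 1.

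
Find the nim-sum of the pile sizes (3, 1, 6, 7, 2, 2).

Nim-sum: 3 ⊕ 1 ⊕ 6 ⊕ 7 ⊕ 2 ⊕ 2 = 3.

3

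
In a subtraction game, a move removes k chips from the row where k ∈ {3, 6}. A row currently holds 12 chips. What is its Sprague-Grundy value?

Compute g(0), g(1), … for moves {3, 6}:
k:     0  1  2  3  4  5  6  7  8  9 10 11 12
g(k):  0  0  0  1  1  1  2  2  2  0  0  0  1
So g(12) = 1.

1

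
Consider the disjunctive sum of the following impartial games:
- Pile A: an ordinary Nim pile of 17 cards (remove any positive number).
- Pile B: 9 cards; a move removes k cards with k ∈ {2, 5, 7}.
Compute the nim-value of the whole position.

Pile A is a plain Nim pile of size 17, so its Grundy value is 17.
For pile B, compute g(0), g(1), … with moves {2, 5, 7}:
g(0) = mex{} = 0
g(1) = mex{} = 0
g(2) = mex{0} = 1
g(3) = mex{0} = 1
g(4) = mex{1} = 0
g(5) = mex{0,1} = 2
g(6) = mex{0} = 1
g(7) = mex{0,1,2} = 3
g(8) = mex{0,1} = 2
g(9) = mex{0,1,3} = 2
So g(9) = 2.
By the Sprague-Grundy theorem, the Grundy value of a sum of independent games is the XOR of the component values.
Combined value = 17 XOR 2 = 19.

19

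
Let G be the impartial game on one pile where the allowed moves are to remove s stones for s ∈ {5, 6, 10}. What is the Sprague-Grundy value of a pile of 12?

Compute g(0), g(1), … for moves {5, 6, 10}:
g(0) = mex{} = 0
g(1) = mex{} = 0
g(2) = mex{} = 0
g(3) = mex{} = 0
g(4) = mex{} = 0
g(5) = mex{0} = 1
g(6) = mex{0} = 1
g(7) = mex{0} = 1
g(8) = mex{0} = 1
g(9) = mex{0} = 1
g(10) = mex{0,1} = 2
g(11) = mex{0,1} = 2
g(12) = mex{0,1} = 2
So g(12) = 2.

2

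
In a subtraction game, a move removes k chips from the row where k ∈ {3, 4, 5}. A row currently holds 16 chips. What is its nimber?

0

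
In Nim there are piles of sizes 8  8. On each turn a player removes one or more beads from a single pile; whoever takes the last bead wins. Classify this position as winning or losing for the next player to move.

Compute the nim-sum pairwise:
8 XOR 8 = 0
The nim-sum is 0, so this is a P-position: the player to move is in a losing position under optimal play.

Losing position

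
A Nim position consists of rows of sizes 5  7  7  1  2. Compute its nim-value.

6

Nim-sum: 5 ^ 7 ^ 7 ^ 1 ^ 2 = 6.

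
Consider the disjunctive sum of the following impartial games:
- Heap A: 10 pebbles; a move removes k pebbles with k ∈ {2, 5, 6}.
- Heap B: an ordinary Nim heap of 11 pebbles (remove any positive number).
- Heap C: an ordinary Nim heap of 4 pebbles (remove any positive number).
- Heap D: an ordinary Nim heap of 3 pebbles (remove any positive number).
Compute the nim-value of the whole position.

For heap A, compute g(0), g(1), … with moves {2, 5, 6}:
k:     0  1  2  3  4  5  6  7  8  9 10
g(k):  0  0  1  1  0  2  1  3  0  2  1
So g(10) = 1.
Heap B is a plain Nim heap of size 11, so its Grundy value is 11.
Heap C is a plain Nim heap of size 4, so its Grundy value is 4.
Heap D is a plain Nim heap of size 3, so its Grundy value is 3.
The value of a disjunctive sum is the nim-sum of the parts.
Combined value = 1 ⊕ 11 ⊕ 4 ⊕ 3 = 13.

13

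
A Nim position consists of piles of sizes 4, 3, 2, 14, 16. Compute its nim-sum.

27

Nim-sum: 4 XOR 3 XOR 2 XOR 14 XOR 16 = 27.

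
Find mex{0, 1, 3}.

2

The values 0, 1 are all present; 2 is the first non-negative integer missing from the set.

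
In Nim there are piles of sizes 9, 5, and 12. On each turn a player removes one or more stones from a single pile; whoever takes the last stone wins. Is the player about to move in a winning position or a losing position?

Losing position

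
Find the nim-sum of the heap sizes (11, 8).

3

Write each in binary and XOR column by column:
  1011  (11)
  1000  (8)
  ----
  0011  (3)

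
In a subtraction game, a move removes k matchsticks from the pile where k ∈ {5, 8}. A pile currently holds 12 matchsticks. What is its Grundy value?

2

Grundy values for subtraction set {5, 8}:
g(0) = mex{} = 0
g(1) = mex{} = 0
g(2) = mex{} = 0
g(3) = mex{} = 0
g(4) = mex{} = 0
g(5) = mex{0} = 1
g(6) = mex{0} = 1
g(7) = mex{0} = 1
g(8) = mex{0} = 1
g(9) = mex{0} = 1
g(10) = mex{0,1} = 2
g(11) = mex{0,1} = 2
g(12) = mex{0,1} = 2
So g(12) = 2.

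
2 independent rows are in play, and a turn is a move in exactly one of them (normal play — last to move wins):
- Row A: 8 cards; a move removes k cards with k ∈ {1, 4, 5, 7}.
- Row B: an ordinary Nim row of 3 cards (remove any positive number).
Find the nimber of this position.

Grundy values for row A (subtraction set {1, 4, 5, 7}):
k:     0  1  2  3  4  5  6  7  8
g(k):  0  1  0  1  2  3  2  3  0
So g(8) = 0.
Row B is a plain Nim row of size 3, so its Grundy value is 3.
The value of a disjunctive sum is the nim-sum of the parts.
Combined value = 0 XOR 3 = 3.

3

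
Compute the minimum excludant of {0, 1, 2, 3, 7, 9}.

4

The values 0, 1, 2, 3 are all present; 4 is the first non-negative integer missing from the set.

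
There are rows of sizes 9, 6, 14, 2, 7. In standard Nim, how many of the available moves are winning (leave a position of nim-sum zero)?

3

Compute the nim-sum pairwise:
9 XOR 6 = 15
15 XOR 14 = 1
1 XOR 2 = 3
3 XOR 7 = 4
The overall nim-sum is X = 4. A row of size p has a winning move iff p XOR X < p (reduce it to p XOR X).
  9: 9 XOR 4 = 13 ≥ 9 — no move.
  6: 6 XOR 4 = 2 < 6 — winning move (to 2).
  14: 14 XOR 4 = 10 < 14 — winning move (to 10).
  2: 2 XOR 4 = 6 ≥ 2 — no move.
  7: 7 XOR 4 = 3 < 7 — winning move (to 3).
That gives 3 winning moves.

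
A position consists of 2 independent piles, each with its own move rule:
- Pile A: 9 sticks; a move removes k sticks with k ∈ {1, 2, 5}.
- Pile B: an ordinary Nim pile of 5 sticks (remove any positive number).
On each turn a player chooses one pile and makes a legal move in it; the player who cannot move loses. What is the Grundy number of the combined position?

5

Grundy values for pile A (subtraction set {1, 2, 5}):
k:     0  1  2  3  4  5  6  7  8  9
g(k):  0  1  2  0  1  2  0  1  2  0
So g(9) = 0.
Pile B is a plain Nim pile of size 5, so its Grundy value is 5.
The value of a disjunctive sum is the nim-sum of the parts.
Combined value = 0 XOR 5 = 5.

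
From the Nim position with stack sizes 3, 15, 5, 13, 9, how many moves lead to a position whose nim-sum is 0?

3

Nim-sum: 3 ⊕ 15 ⊕ 5 ⊕ 13 ⊕ 9 = 13.
The overall nim-sum is X = 13. A stack of size p has a winning move iff p XOR X < p (reduce it to p XOR X).
  3: 3 XOR 13 = 14 ≥ 3 — no move.
  15: 15 XOR 13 = 2 < 15 — winning move (to 2).
  5: 5 XOR 13 = 8 ≥ 5 — no move.
  13: 13 XOR 13 = 0 < 13 — winning move (to 0).
  9: 9 XOR 13 = 4 < 9 — winning move (to 4).
That gives 3 winning moves.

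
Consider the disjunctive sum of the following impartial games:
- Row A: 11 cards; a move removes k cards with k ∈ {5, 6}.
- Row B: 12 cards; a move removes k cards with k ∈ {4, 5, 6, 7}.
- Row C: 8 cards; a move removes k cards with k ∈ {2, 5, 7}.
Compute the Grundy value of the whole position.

2

For row A, compute g(0), g(1), … with moves {5, 6}:
k:     0  1  2  3  4  5  6  7  8  9 10 11
g(k):  0  0  0  0  0  1  1  1  1  1  2  0
So g(11) = 0.
Build the Grundy sequence for row B with g(k) = mex{g(k−s) : s ∈ {4, 5, 6, 7}, s ≤ k}:
k:     0  1  2  3  4  5  6  7  8  9 10 11 12
g(k):  0  0  0  0  1  1  1  1  2  2  2  0  0
So g(12) = 0.
For row C, compute g(0), g(1), … with moves {2, 5, 7}:
g(0) = mex{} = 0
g(1) = mex{} = 0
g(2) = mex{0} = 1
g(3) = mex{0} = 1
g(4) = mex{1} = 0
g(5) = mex{0,1} = 2
g(6) = mex{0} = 1
g(7) = mex{0,1,2} = 3
g(8) = mex{0,1} = 2
So g(8) = 2.
The value of a disjunctive sum is the nim-sum of the parts.
Combined value = 0 XOR 0 XOR 2 = 2.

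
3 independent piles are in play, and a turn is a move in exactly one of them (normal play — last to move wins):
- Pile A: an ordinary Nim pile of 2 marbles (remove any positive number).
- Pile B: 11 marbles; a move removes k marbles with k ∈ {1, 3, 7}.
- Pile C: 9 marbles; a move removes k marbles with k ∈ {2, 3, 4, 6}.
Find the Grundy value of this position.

3

Pile A is a plain Nim pile of size 2, so its Grundy value is 2.
Grundy values for pile B (subtraction set {1, 3, 7}):
g(0) = mex{} = 0
g(1) = mex{0} = 1
g(2) = mex{1} = 0
g(3) = mex{0} = 1
g(4) = mex{1} = 0
g(5) = mex{0} = 1
g(6) = mex{1} = 0
g(7) = mex{0} = 1
g(8) = mex{1} = 0
g(9) = mex{0} = 1
g(10) = mex{1} = 0
g(11) = mex{0} = 1
So g(11) = 1.
For pile C, compute g(0), g(1), … with moves {2, 3, 4, 6}:
k:     0  1  2  3  4  5  6  7  8  9
g(k):  0  0  1  1  2  2  3  3  0  0
So g(9) = 0.
By the Sprague-Grundy theorem, the Grundy value of a sum of independent games is the XOR of the component values.
Combined value = 2 XOR 1 XOR 0 = 3.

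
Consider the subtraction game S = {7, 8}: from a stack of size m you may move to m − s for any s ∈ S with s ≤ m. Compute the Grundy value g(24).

Build the Grundy sequence with g(k) = mex{g(k−s) : s ∈ {7, 8}, s ≤ k}:
k:     0  1  2  3  4  5  6  7  8  9 10 11 12 13 14 15 16 17 18 19 20 21 22 23 24
g(k):  0  0  0  0  0  0  0  1  1  1  1  1  1  1  2  0  0  0  0  0  0  0  1  1  1
So g(24) = 1.

1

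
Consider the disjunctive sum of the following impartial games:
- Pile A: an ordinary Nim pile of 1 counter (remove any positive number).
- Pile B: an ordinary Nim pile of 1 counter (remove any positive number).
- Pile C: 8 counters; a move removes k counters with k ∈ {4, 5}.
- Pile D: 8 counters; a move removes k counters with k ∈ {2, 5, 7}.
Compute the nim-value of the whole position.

0

Pile A is a plain Nim pile of size 1, so its Grundy value is 1.
Pile B is a plain Nim pile of size 1, so its Grundy value is 1.
For pile C, compute g(0), g(1), … with moves {4, 5}:
g(0) = mex{} = 0
g(1) = mex{} = 0
g(2) = mex{} = 0
g(3) = mex{} = 0
g(4) = mex{0} = 1
g(5) = mex{0} = 1
g(6) = mex{0} = 1
g(7) = mex{0} = 1
g(8) = mex{0,1} = 2
So g(8) = 2.
Build the Grundy sequence for pile D with g(k) = mex{g(k−s) : s ∈ {2, 5, 7}, s ≤ k}:
g(0) = mex{} = 0
g(1) = mex{} = 0
g(2) = mex{0} = 1
g(3) = mex{0} = 1
g(4) = mex{1} = 0
g(5) = mex{0,1} = 2
g(6) = mex{0} = 1
g(7) = mex{0,1,2} = 3
g(8) = mex{0,1} = 2
So g(8) = 2.
The value of a disjunctive sum is the nim-sum of the parts.
Combined value = 1 ⊕ 1 ⊕ 2 ⊕ 2 = 0.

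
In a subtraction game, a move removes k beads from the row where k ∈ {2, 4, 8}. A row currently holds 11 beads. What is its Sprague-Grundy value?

2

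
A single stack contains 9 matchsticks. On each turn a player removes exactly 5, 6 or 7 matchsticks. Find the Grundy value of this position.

1

Compute g(0), g(1), … for moves {5, 6, 7}:
k:     0  1  2  3  4  5  6  7  8  9
g(k):  0  0  0  0  0  1  1  1  1  1
So g(9) = 1.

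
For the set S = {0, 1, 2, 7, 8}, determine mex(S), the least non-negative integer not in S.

3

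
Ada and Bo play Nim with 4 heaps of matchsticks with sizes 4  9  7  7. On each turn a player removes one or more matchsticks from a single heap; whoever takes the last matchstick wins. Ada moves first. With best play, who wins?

Ada wins

In binary:
  0100  (4)
  1001  (9)
  0111  (7)
  0111  (7)
  ----
  1101  (13)
The nim-sum is 13 ≠ 0, so this is an N-position: the player to move can win; Ada has a winning move.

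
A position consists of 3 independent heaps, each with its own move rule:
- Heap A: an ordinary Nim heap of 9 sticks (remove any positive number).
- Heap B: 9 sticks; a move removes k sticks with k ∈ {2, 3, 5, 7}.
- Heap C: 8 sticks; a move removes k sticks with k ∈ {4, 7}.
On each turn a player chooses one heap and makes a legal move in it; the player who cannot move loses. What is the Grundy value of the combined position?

11

Heap A is a plain Nim heap of size 9, so its Grundy value is 9.
Grundy values for heap B (subtraction set {2, 3, 5, 7}):
g(0) = mex{} = 0
g(1) = mex{} = 0
g(2) = mex{0} = 1
g(3) = mex{0} = 1
g(4) = mex{0,1} = 2
g(5) = mex{0,1} = 2
g(6) = mex{0,1,2} = 3
g(7) = mex{0,1,2} = 3
g(8) = mex{0,1,2,3} = 4
g(9) = mex{1,2,3} = 0
So g(9) = 0.
For heap C, compute g(0), g(1), … with moves {4, 7}:
k:     0  1  2  3  4  5  6  7  8
g(k):  0  0  0  0  1  1  1  1  2
So g(8) = 2.
By the Sprague-Grundy theorem, the Grundy value of a sum of independent games is the XOR of the component values.
Combined value = 9 ⊕ 0 ⊕ 2 = 11.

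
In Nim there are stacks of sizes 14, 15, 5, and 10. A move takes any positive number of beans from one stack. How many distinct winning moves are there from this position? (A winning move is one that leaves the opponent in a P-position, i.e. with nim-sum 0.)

3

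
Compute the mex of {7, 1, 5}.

0

0 is not in the set, so the mex is 0.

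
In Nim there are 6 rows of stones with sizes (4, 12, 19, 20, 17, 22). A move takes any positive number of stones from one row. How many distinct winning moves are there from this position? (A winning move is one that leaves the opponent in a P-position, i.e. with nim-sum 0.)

Write each in binary and XOR column by column:
  00100  (4)
  01100  (12)
  10011  (19)
  10100  (20)
  10001  (17)
  10110  (22)
  -----
  01000  (8)
The overall nim-sum is X = 8. A row of size p has a winning move iff p XOR X < p (reduce it to p XOR X).
  4: 4 XOR 8 = 12 ≥ 4 — no move.
  12: 12 XOR 8 = 4 < 12 — winning move (to 4).
  19: 19 XOR 8 = 27 ≥ 19 — no move.
  20: 20 XOR 8 = 28 ≥ 20 — no move.
  17: 17 XOR 8 = 25 ≥ 17 — no move.
  22: 22 XOR 8 = 30 ≥ 22 — no move.
That gives 1 winning move.

1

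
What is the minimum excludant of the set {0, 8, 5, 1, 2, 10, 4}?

The values 0, 1, 2 are all present; 3 is the first non-negative integer missing from the set.

3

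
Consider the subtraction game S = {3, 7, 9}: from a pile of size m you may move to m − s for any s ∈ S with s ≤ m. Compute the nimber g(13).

2

Build the Grundy sequence with g(k) = mex{g(k−s) : s ∈ {3, 7, 9}, s ≤ k}:
g(0) = mex{} = 0
g(1) = mex{} = 0
g(2) = mex{} = 0
g(3) = mex{0} = 1
g(4) = mex{0} = 1
g(5) = mex{0} = 1
g(6) = mex{1} = 0
g(7) = mex{0,1} = 2
g(8) = mex{0,1} = 2
g(9) = mex{0} = 1
g(10) = mex{0,1,2} = 3
g(11) = mex{0,1,2} = 3
g(12) = mex{1} = 0
g(13) = mex{0,1,3} = 2
So g(13) = 2.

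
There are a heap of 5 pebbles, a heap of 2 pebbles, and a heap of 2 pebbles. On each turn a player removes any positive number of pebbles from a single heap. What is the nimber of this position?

Write each in binary and XOR column by column:
  101  (5)
  010  (2)
  010  (2)
  ---
  101  (5)

5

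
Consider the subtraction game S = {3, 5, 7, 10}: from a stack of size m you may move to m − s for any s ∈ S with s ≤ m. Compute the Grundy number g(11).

Build the Grundy sequence with g(k) = mex{g(k−s) : s ∈ {3, 5, 7, 10}, s ≤ k}:
g(0) = mex{} = 0
g(1) = mex{} = 0
g(2) = mex{} = 0
g(3) = mex{0} = 1
g(4) = mex{0} = 1
g(5) = mex{0} = 1
g(6) = mex{0,1} = 2
g(7) = mex{0,1} = 2
g(8) = mex{0,1} = 2
g(9) = mex{0,1,2} = 3
g(10) = mex{0,1,2} = 3
g(11) = mex{0,1,2} = 3
So g(11) = 3.

3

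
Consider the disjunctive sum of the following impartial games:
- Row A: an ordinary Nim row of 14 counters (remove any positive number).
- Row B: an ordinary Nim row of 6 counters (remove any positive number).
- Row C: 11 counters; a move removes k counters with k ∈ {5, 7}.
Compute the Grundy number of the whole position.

10

Row A is a plain Nim row of size 14, so its Grundy value is 14.
Row B is a plain Nim row of size 6, so its Grundy value is 6.
Grundy values for row C (subtraction set {5, 7}):
g(0) = mex{} = 0
g(1) = mex{} = 0
g(2) = mex{} = 0
g(3) = mex{} = 0
g(4) = mex{} = 0
g(5) = mex{0} = 1
g(6) = mex{0} = 1
g(7) = mex{0} = 1
g(8) = mex{0} = 1
g(9) = mex{0} = 1
g(10) = mex{0,1} = 2
g(11) = mex{0,1} = 2
So g(11) = 2.
The value of a disjunctive sum is the nim-sum of the parts.
Combined value = 14 XOR 6 XOR 2 = 10.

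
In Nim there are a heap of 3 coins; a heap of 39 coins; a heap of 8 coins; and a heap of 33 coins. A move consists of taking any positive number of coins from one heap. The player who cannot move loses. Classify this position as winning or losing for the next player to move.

In binary:
  000011  (3)
  100111  (39)
  001000  (8)
  100001  (33)
  ------
  001101  (13)
The nim-sum is 13 ≠ 0, so this is an N-position: the player to move can win.

Winning position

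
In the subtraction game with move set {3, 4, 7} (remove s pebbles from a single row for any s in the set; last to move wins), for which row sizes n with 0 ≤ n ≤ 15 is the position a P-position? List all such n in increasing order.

0, 1, 2, 10, 11, 12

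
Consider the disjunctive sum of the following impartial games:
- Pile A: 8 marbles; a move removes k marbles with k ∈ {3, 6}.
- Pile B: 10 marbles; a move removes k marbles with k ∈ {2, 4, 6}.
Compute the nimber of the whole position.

3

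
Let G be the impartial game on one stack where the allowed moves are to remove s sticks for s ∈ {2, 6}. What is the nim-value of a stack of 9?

Build the Grundy sequence with g(k) = mex{g(k−s) : s ∈ {2, 6}, s ≤ k}:
k:     0  1  2  3  4  5  6  7  8  9
g(k):  0  0  1  1  0  0  1  1  0  0
So g(9) = 0.

0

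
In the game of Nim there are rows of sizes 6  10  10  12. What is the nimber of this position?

Write each in binary and XOR column by column:
  0110  (6)
  1010  (10)
  1010  (10)
  1100  (12)
  ----
  1010  (10)

10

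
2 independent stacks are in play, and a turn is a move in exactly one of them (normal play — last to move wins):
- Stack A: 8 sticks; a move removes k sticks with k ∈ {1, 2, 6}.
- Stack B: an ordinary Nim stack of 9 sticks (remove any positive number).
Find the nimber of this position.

For stack A, compute g(0), g(1), … with moves {1, 2, 6}:
k:     0  1  2  3  4  5  6  7  8
g(k):  0  1  2  0  1  2  3  0  1
So g(8) = 1.
Stack B is a plain Nim stack of size 9, so its Grundy value is 9.
The value of a disjunctive sum is the nim-sum of the parts.
Combined value = 1 XOR 9 = 8.

8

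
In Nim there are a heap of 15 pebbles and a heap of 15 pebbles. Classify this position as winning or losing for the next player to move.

Compute the nim-sum pairwise:
15 ^ 15 = 0
The nim-sum is 0, so this is a P-position: the player to move is in a losing position under optimal play.

Losing position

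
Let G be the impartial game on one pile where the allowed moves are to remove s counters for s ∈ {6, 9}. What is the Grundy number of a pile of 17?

Build the Grundy sequence with g(k) = mex{g(k−s) : s ∈ {6, 9}, s ≤ k}:
k:     0  1  2  3  4  5  6  7  8  9 10 11 12 13 14 15 16 17
g(k):  0  0  0  0  0  0  1  1  1  1  1  1  2  2  2  0  0  0
So g(17) = 0.

0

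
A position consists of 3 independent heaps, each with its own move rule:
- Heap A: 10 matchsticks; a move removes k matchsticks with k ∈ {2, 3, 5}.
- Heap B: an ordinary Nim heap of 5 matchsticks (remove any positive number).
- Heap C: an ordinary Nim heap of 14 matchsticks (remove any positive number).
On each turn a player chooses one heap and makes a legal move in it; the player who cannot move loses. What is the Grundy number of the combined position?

For heap A, compute g(0), g(1), … with moves {2, 3, 5}:
k:     0  1  2  3  4  5  6  7  8  9 10
g(k):  0  0  1  1  2  2  3  0  0  1  1
So g(10) = 1.
Heap B is a plain Nim heap of size 5, so its Grundy value is 5.
Heap C is a plain Nim heap of size 14, so its Grundy value is 14.
The value of a disjunctive sum is the nim-sum of the parts.
Combined value = 1 XOR 5 XOR 14 = 10.

10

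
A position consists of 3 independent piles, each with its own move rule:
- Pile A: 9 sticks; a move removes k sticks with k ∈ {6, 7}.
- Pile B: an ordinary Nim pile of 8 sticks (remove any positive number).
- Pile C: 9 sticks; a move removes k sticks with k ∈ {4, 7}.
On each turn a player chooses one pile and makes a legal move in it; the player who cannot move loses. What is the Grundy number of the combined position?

11

Build the Grundy sequence for pile A with g(k) = mex{g(k−s) : s ∈ {6, 7}, s ≤ k}:
g(0) = mex{} = 0
g(1) = mex{} = 0
g(2) = mex{} = 0
g(3) = mex{} = 0
g(4) = mex{} = 0
g(5) = mex{} = 0
g(6) = mex{0} = 1
g(7) = mex{0} = 1
g(8) = mex{0} = 1
g(9) = mex{0} = 1
So g(9) = 1.
Pile B is a plain Nim pile of size 8, so its Grundy value is 8.
Build the Grundy sequence for pile C with g(k) = mex{g(k−s) : s ∈ {4, 7}, s ≤ k}:
g(0) = mex{} = 0
g(1) = mex{} = 0
g(2) = mex{} = 0
g(3) = mex{} = 0
g(4) = mex{0} = 1
g(5) = mex{0} = 1
g(6) = mex{0} = 1
g(7) = mex{0} = 1
g(8) = mex{0,1} = 2
g(9) = mex{0,1} = 2
So g(9) = 2.
The value of a disjunctive sum is the nim-sum of the parts.
Combined value = 1 ⊕ 8 ⊕ 2 = 11.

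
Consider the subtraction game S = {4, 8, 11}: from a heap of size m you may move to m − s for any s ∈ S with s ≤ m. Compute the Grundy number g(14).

Grundy values for subtraction set {4, 8, 11}:
g(0) = mex{} = 0
g(1) = mex{} = 0
g(2) = mex{} = 0
g(3) = mex{} = 0
g(4) = mex{0} = 1
g(5) = mex{0} = 1
g(6) = mex{0} = 1
g(7) = mex{0} = 1
g(8) = mex{0,1} = 2
g(9) = mex{0,1} = 2
g(10) = mex{0,1} = 2
g(11) = mex{0,1} = 2
g(12) = mex{0,1,2} = 3
g(13) = mex{0,1,2} = 3
g(14) = mex{0,1,2} = 3
So g(14) = 3.

3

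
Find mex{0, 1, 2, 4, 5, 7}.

3

The values 0, 1, 2 are all present; 3 is the first non-negative integer missing from the set.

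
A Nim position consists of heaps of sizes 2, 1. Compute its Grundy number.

3

Nim-sum: 2 XOR 1 = 3.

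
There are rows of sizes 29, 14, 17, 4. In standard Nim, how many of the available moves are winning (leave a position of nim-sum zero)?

3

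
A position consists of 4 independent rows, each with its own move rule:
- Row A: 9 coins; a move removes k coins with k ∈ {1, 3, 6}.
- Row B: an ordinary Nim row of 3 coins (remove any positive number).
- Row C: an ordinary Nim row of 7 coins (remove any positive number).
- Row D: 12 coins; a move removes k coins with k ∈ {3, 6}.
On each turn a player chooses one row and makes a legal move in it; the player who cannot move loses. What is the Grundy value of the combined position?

5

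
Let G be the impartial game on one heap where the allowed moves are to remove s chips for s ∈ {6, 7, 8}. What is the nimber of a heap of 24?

Build the Grundy sequence with g(k) = mex{g(k−s) : s ∈ {6, 7, 8}, s ≤ k}:
k:     0  1  2  3  4  5  6  7  8  9 10 11 12 13 14 15 16 17 18 19 20 21 22 23 24
g(k):  0  0  0  0  0  0  1  1  1  1  1  1  2  2  0  0  0  0  0  0  1  1  1  1  1
So g(24) = 1.

1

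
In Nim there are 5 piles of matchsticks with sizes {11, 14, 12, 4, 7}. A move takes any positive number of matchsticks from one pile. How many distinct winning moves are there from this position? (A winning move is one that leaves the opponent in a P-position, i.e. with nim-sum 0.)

Compute the nim-sum pairwise:
11 ⊕ 14 = 5
5 ⊕ 12 = 9
9 ⊕ 4 = 13
13 ⊕ 7 = 10
The overall nim-sum is X = 10. A pile of size p has a winning move iff p XOR X < p (reduce it to p XOR X).
  11: 11 XOR 10 = 1 < 11 — winning move (to 1).
  14: 14 XOR 10 = 4 < 14 — winning move (to 4).
  12: 12 XOR 10 = 6 < 12 — winning move (to 6).
  4: 4 XOR 10 = 14 ≥ 4 — no move.
  7: 7 XOR 10 = 13 ≥ 7 — no move.
That gives 3 winning moves.

3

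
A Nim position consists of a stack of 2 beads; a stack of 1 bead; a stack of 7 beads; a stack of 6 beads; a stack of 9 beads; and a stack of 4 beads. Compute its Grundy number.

15

In binary:
  0010  (2)
  0001  (1)
  0111  (7)
  0110  (6)
  1001  (9)
  0100  (4)
  ----
  1111  (15)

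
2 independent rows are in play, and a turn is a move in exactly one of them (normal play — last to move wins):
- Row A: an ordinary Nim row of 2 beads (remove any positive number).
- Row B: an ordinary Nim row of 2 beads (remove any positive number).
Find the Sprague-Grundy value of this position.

0

Row A is a plain Nim row of size 2, so its Grundy value is 2.
Row B is a plain Nim row of size 2, so its Grundy value is 2.
The value of a disjunctive sum is the nim-sum of the parts.
Combined value = 2 XOR 2 = 0.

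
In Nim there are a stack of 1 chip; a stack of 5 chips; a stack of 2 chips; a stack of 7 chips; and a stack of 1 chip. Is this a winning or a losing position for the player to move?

Losing position

Nim-sum: 1 ⊕ 5 ⊕ 2 ⊕ 7 ⊕ 1 = 0.
The nim-sum is 0, so this is a P-position: the player to move is in a losing position under optimal play.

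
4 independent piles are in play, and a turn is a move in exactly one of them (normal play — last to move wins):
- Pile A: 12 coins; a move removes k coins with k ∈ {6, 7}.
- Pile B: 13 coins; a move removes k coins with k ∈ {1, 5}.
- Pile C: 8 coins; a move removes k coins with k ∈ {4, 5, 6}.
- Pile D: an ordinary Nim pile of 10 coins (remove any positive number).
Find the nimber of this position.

11

Grundy values for pile A (subtraction set {6, 7}):
k:     0  1  2  3  4  5  6  7  8  9 10 11 12
g(k):  0  0  0  0  0  0  1  1  1  1  1  1  2
So g(12) = 2.
Build the Grundy sequence for pile B with g(k) = mex{g(k−s) : s ∈ {1, 5}, s ≤ k}:
k:     0  1  2  3  4  5  6  7  8  9 10 11 12 13
g(k):  0  1  0  1  0  1  0  1  0  1  0  1  0  1
So g(13) = 1.
Build the Grundy sequence for pile C with g(k) = mex{g(k−s) : s ∈ {4, 5, 6}, s ≤ k}:
g(0) = mex{} = 0
g(1) = mex{} = 0
g(2) = mex{} = 0
g(3) = mex{} = 0
g(4) = mex{0} = 1
g(5) = mex{0} = 1
g(6) = mex{0} = 1
g(7) = mex{0} = 1
g(8) = mex{0,1} = 2
So g(8) = 2.
Pile D is a plain Nim pile of size 10, so its Grundy value is 10.
By the Sprague-Grundy theorem, the Grundy value of a sum of independent games is the XOR of the component values.
Combined value = 2 ⊕ 1 ⊕ 2 ⊕ 10 = 11.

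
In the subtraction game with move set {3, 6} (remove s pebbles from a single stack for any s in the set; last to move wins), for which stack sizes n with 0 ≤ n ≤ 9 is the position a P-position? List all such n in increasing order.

0, 1, 2, 9

Compute g(0), g(1), … for moves {3, 6}:
k:     0  1  2  3  4  5  6  7  8  9
g(k):  0  0  0  1  1  1  2  2  2  0
The P-positions (g = 0) in 0..9 are 0, 1, 2, 9.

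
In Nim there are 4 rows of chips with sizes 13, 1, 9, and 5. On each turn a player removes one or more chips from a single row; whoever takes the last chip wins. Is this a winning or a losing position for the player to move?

Losing position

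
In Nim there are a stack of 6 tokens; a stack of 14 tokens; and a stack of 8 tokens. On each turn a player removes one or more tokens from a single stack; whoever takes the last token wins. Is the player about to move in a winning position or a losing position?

Compute the nim-sum pairwise:
6 ^ 14 = 8
8 ^ 8 = 0
The nim-sum is 0, so this is a P-position: the player to move is in a losing position under optimal play.

Losing position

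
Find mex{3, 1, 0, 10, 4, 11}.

2

The values 0, 1 are all present; 2 is the first non-negative integer missing from the set.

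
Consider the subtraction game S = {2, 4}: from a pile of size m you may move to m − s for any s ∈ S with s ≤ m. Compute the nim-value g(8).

1

Compute g(0), g(1), … for moves {2, 4}:
g(0) = mex{} = 0
g(1) = mex{} = 0
g(2) = mex{0} = 1
g(3) = mex{0} = 1
g(4) = mex{0,1} = 2
g(5) = mex{0,1} = 2
g(6) = mex{1,2} = 0
g(7) = mex{1,2} = 0
g(8) = mex{0,2} = 1
So g(8) = 1.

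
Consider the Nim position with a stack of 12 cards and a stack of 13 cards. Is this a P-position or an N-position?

N-position

Compute the nim-sum pairwise:
12 XOR 13 = 1
The nim-sum is 1 ≠ 0, so this is an N-position: the player to move can win.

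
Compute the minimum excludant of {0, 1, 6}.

2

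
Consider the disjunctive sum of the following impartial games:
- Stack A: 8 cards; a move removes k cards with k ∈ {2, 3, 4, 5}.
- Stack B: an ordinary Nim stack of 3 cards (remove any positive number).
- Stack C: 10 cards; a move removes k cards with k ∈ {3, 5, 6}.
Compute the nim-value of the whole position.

Grundy values for stack A (subtraction set {2, 3, 4, 5}):
k:     0  1  2  3  4  5  6  7  8
g(k):  0  0  1  1  2  2  3  0  0
So g(8) = 0.
Stack B is a plain Nim stack of size 3, so its Grundy value is 3.
Grundy values for stack C (subtraction set {3, 5, 6}):
k:     0  1  2  3  4  5  6  7  8  9 10
g(k):  0  0  0  1  1  1  2  2  2  0  0
So g(10) = 0.
The value of a disjunctive sum is the nim-sum of the parts.
Combined value = 0 XOR 3 XOR 0 = 3.

3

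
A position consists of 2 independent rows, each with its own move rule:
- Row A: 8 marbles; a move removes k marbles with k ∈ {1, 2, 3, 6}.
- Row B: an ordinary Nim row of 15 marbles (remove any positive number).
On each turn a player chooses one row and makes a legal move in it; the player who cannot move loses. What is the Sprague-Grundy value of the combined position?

Grundy values for row A (subtraction set {1, 2, 3, 6}):
k:     0  1  2  3  4  5  6  7  8
g(k):  0  1  2  3  0  1  2  3  0
So g(8) = 0.
Row B is a plain Nim row of size 15, so its Grundy value is 15.
The value of a disjunctive sum is the nim-sum of the parts.
Combined value = 0 ⊕ 15 = 15.

15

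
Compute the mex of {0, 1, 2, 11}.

3

The values 0, 1, 2 are all present; 3 is the first non-negative integer missing from the set.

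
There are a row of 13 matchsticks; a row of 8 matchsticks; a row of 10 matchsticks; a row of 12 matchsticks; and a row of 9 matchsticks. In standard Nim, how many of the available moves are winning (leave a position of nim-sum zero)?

Compute the nim-sum pairwise:
13 ^ 8 = 5
5 ^ 10 = 15
15 ^ 12 = 3
3 ^ 9 = 10
The overall nim-sum is X = 10. A row of size p has a winning move iff p XOR X < p (reduce it to p XOR X).
  13: 13 XOR 10 = 7 < 13 — winning move (to 7).
  8: 8 XOR 10 = 2 < 8 — winning move (to 2).
  10: 10 XOR 10 = 0 < 10 — winning move (to 0).
  12: 12 XOR 10 = 6 < 12 — winning move (to 6).
  9: 9 XOR 10 = 3 < 9 — winning move (to 3).
That gives 5 winning moves.

5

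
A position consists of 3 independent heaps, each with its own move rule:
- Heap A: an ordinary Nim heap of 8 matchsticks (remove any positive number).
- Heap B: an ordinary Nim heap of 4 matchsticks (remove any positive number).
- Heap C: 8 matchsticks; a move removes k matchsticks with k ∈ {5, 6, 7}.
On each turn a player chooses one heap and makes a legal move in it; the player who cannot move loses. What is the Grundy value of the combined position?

Heap A is a plain Nim heap of size 8, so its Grundy value is 8.
Heap B is a plain Nim heap of size 4, so its Grundy value is 4.
Build the Grundy sequence for heap C with g(k) = mex{g(k−s) : s ∈ {5, 6, 7}, s ≤ k}:
k:     0  1  2  3  4  5  6  7  8
g(k):  0  0  0  0  0  1  1  1  1
So g(8) = 1.
By the Sprague-Grundy theorem, the Grundy value of a sum of independent games is the XOR of the component values.
Combined value = 8 ⊕ 4 ⊕ 1 = 13.

13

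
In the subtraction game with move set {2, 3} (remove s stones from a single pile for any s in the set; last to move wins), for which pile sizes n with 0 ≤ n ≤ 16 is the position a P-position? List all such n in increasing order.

0, 1, 5, 6, 10, 11, 15, 16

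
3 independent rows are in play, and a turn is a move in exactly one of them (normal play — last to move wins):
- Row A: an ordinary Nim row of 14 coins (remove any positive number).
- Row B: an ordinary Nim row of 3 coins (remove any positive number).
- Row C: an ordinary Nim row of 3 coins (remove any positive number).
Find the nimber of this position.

14

Row A is a plain Nim row of size 14, so its Grundy value is 14.
Row B is a plain Nim row of size 3, so its Grundy value is 3.
Row C is a plain Nim row of size 3, so its Grundy value is 3.
The value of a disjunctive sum is the nim-sum of the parts.
Combined value = 14 XOR 3 XOR 3 = 14.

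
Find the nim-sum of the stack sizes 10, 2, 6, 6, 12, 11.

15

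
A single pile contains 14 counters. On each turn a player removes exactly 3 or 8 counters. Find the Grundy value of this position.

Grundy values for subtraction set {3, 8}:
k:     0  1  2  3  4  5  6  7  8  9 10 11 12 13 14
g(k):  0  0  0  1  1  1  0  0  2  1  1  0  0  0  1
So g(14) = 1.

1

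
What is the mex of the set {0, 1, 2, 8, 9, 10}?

3

The values 0, 1, 2 are all present; 3 is the first non-negative integer missing from the set.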